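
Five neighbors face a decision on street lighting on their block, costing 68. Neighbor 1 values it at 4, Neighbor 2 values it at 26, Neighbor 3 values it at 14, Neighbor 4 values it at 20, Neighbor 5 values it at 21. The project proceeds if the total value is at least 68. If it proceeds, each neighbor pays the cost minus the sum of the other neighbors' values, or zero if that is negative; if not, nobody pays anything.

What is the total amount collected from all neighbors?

16

Total value 85 ≥ cost 68, so it is built.
Neighbor 1: others sum to 81; max(0, 68 - 81) = 0.
Neighbor 2: others sum to 59; max(0, 68 - 59) = 9.
Neighbor 3: others sum to 71; max(0, 68 - 71) = 0.
Neighbor 4: others sum to 65; max(0, 68 - 65) = 3.
Neighbor 5: others sum to 64; max(0, 68 - 64) = 4.
Total collected = 0 + 9 + 0 + 3 + 4 = 16.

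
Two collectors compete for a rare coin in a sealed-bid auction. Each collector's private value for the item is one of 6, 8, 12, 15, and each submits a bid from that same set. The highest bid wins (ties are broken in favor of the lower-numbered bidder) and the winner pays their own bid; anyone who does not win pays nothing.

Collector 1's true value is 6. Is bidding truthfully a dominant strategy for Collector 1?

Check each profile of the others' bids and compare truth against every alternative bid.
Others bid (6): truth gives 0, best alternative gives -2.
Others bid (8): truth gives 0, best alternative gives -2.
Others bid (12): truth gives 0, best alternative gives 0.
Others bid (15): truth gives 0, best alternative gives 0.
In every case the truthful bid is at least as good as any alternative, so it is a dominant strategy.

Yes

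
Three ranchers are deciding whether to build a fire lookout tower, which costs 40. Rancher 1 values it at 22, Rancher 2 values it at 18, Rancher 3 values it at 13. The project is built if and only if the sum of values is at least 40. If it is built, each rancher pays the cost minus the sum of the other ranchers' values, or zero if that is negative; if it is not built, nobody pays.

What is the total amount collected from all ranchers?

Total value 53 ≥ cost 40, so it is built.
Rancher 1: others sum to 31; max(0, 40 - 31) = 9.
Rancher 2: others sum to 35; max(0, 40 - 35) = 5.
Rancher 3: others sum to 40; max(0, 40 - 40) = 0.
Total collected = 9 + 5 + 0 = 14.

14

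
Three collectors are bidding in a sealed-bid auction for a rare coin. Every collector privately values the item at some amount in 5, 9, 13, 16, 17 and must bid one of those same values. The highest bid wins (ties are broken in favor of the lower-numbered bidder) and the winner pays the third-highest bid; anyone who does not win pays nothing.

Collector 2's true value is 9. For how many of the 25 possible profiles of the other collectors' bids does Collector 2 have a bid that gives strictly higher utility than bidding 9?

Others bid (5, 13): truth gives 0; bid 13 gives 4 > 0. Violating.
Others bid (5, 16): truth gives 0; bid 16 gives 4 > 0. Violating.
Others bid (5, 17): truth gives 0; bid 17 gives 4 > 0. Violating.
Others bid (9, 5): truth gives 0; bid 13 gives 4 > 0. Violating.
Others bid (5, 5): truth gives 4; no alternative beats it.
Others bid (5, 9): truth gives 4; no alternative beats it.
(Checking all 25 profiles: 6 have a profitable deviation, 19 do not.)

6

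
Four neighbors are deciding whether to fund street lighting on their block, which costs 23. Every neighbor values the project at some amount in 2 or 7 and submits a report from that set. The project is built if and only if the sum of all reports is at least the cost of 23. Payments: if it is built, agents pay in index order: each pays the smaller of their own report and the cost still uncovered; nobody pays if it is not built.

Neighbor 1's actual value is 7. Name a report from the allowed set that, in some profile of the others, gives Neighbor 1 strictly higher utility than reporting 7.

2

Suppose Neighbor 2 reports 7, Neighbor 3 reports 7 and Neighbor 4 reports 7.
Report 7: project built, pays 7, utility 7 - 7 = 0.
Report 2: project built, pays 2, utility 7 - 2 = 5.
So reporting 2 beats truth here (5 > 0).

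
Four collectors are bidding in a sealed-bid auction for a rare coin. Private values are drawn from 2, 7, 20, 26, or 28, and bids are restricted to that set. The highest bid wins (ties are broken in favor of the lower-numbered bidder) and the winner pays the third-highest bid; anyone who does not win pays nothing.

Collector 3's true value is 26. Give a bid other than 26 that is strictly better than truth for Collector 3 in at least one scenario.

28

Suppose Collector 1 bids 2, Collector 2 bids 2 and Collector 4 bids 28.
Bid 26: loses, pays 0, utility 0.
Bid 28: wins, pays 2, utility 26 - 2 = 24.
So bidding 28 beats truth here (24 > 0).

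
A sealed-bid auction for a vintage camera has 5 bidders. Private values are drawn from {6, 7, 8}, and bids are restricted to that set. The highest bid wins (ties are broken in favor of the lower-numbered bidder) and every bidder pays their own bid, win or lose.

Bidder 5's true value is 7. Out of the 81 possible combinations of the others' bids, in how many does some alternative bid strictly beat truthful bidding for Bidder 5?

Others bid (6, 6, 6, 7): truth gives -7; bid 8 gives -1 > -7. Violating.
Others bid (6, 6, 6, 8): truth gives -7; bid 6 gives -6 > -7. Violating.
Others bid (6, 6, 7, 6): truth gives -7; bid 8 gives -1 > -7. Violating.
Others bid (6, 6, 7, 7): truth gives -7; bid 8 gives -1 > -7. Violating.
Others bid (6, 6, 6, 6): truth gives 0; no alternative beats it.
(Checking all 81 profiles: 80 have a profitable deviation, 1 does not.)

80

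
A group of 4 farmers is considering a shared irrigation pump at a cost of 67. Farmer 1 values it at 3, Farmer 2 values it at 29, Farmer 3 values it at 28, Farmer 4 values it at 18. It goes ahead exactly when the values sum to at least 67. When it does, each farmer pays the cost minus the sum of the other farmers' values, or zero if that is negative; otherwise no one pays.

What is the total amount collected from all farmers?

Total value 78 ≥ cost 67, so it is built.
Farmer 1: others sum to 75; max(0, 67 - 75) = 0.
Farmer 2: others sum to 49; max(0, 67 - 49) = 18.
Farmer 3: others sum to 50; max(0, 67 - 50) = 17.
Farmer 4: others sum to 60; max(0, 67 - 60) = 7.
Total collected = 0 + 18 + 17 + 7 = 42.

42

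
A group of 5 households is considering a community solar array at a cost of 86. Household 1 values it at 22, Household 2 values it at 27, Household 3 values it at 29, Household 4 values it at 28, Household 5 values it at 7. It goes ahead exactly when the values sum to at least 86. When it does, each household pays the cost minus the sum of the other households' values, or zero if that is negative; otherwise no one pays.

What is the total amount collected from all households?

3

Total value 113 ≥ cost 86, so it is built.
Household 1: others sum to 91; max(0, 86 - 91) = 0.
Household 2: others sum to 86; max(0, 86 - 86) = 0.
Household 3: others sum to 84; max(0, 86 - 84) = 2.
Household 4: others sum to 85; max(0, 86 - 85) = 1.
Household 5: others sum to 106; max(0, 86 - 106) = 0.
Total collected = 0 + 0 + 2 + 1 + 0 = 3.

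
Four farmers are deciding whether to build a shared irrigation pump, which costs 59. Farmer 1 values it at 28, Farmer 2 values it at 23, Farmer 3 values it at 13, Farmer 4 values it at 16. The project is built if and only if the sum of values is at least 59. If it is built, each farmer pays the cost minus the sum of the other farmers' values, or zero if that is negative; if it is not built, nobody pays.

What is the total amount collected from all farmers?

9

Total value 80 ≥ cost 59, so it is built.
Farmer 1: others sum to 52; max(0, 59 - 52) = 7.
Farmer 2: others sum to 57; max(0, 59 - 57) = 2.
Farmer 3: others sum to 67; max(0, 59 - 67) = 0.
Farmer 4: others sum to 64; max(0, 59 - 64) = 0.
Total collected = 7 + 2 + 0 + 0 = 9.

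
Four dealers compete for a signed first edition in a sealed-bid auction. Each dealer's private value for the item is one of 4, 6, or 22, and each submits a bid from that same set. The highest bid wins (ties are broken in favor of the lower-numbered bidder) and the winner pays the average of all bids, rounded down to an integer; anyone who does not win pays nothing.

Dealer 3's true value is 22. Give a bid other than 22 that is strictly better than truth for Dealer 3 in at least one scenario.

Suppose Dealer 1 bids 4, Dealer 2 bids 4 and Dealer 4 bids 4.
Bid 22: wins, pays 8, utility 22 - 8 = 14.
Bid 6: wins, pays 4, utility 22 - 4 = 18.
So bidding 6 beats truth here (18 > 14).

6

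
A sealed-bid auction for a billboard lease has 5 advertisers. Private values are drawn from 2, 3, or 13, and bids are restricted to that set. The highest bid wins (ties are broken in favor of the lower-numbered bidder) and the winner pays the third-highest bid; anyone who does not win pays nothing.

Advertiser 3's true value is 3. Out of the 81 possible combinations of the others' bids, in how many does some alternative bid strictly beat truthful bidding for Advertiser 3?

Others bid (2, 2, 2, 13): truth gives 0; bid 13 gives 1 > 0. Violating.
Others bid (2, 2, 13, 2): truth gives 0; bid 13 gives 1 > 0. Violating.
Others bid (2, 3, 2, 2): truth gives 0; bid 13 gives 1 > 0. Violating.
Others bid (3, 2, 2, 2): truth gives 0; bid 13 gives 1 > 0. Violating.
Others bid (2, 2, 2, 2): truth gives 1; no alternative beats it.
Others bid (2, 2, 2, 3): truth gives 1; no alternative beats it.
(Checking all 81 profiles: 4 have a profitable deviation, 77 do not.)

4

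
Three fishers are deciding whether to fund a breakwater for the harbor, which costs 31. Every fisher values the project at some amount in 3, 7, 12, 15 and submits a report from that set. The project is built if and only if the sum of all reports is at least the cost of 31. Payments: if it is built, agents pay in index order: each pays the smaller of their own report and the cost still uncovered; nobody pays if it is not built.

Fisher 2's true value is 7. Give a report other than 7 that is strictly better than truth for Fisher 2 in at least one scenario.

Suppose Fisher 1 reports 15 and Fisher 3 reports 15.
Report 7: project built, pays 7, utility 7 - 7 = 0.
Report 3: project built, pays 3, utility 7 - 3 = 4.
So reporting 3 beats truth here (4 > 0).

3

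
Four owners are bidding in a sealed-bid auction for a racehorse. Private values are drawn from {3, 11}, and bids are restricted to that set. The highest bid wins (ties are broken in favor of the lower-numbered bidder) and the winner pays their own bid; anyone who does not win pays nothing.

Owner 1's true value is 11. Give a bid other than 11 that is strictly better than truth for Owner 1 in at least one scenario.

3

Suppose Owner 2 bids 3, Owner 3 bids 3 and Owner 4 bids 3.
Bid 11: wins, pays 11, utility 11 - 11 = 0.
Bid 3: wins, pays 3, utility 11 - 3 = 8.
So bidding 3 beats truth here (8 > 0).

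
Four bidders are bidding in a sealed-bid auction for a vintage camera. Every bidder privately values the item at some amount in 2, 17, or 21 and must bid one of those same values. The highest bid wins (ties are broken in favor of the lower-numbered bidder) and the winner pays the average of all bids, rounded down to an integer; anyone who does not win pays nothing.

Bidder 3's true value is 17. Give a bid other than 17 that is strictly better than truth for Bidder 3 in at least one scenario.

21

Suppose Bidder 1 bids 2, Bidder 2 bids 2 and Bidder 4 bids 21.
Bid 17: loses, pays 0, utility 0.
Bid 21: wins, pays 11, utility 17 - 11 = 6.
So bidding 21 beats truth here (6 > 0).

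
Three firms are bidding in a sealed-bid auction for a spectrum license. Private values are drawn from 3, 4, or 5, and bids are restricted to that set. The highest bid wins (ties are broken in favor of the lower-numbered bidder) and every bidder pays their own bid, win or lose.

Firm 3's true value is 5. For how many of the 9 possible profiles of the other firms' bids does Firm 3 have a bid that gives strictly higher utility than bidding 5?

6

Others bid (3, 3): truth gives 0; bid 4 gives 1 > 0. Violating.
Others bid (3, 5): truth gives -5; bid 3 gives -3 > -5. Violating.
Others bid (4, 5): truth gives -5; bid 3 gives -3 > -5. Violating.
Others bid (5, 3): truth gives -5; bid 3 gives -3 > -5. Violating.
Others bid (3, 4): truth gives 0; no alternative beats it.
Others bid (4, 3): truth gives 0; no alternative beats it.
(Checking all 9 profiles: 6 have a profitable deviation, 3 do not.)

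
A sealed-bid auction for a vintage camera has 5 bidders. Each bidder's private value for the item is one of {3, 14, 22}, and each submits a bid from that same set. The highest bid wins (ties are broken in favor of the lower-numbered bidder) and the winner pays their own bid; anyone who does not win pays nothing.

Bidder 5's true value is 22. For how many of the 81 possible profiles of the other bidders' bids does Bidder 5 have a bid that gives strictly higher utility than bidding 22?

1

Others bid (3, 3, 3, 3): truth gives 0; bid 14 gives 8 > 0. Violating.
Others bid (3, 3, 3, 14): truth gives 0; no alternative beats it.
Others bid (3, 3, 3, 22): truth gives 0; no alternative beats it.
(Checking all 81 profiles: 1 has a profitable deviation, 80 do not.)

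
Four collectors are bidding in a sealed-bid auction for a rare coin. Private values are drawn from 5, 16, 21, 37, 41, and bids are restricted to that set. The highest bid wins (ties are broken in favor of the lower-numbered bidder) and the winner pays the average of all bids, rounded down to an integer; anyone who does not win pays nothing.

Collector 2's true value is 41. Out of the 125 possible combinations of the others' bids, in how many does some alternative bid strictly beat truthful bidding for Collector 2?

Others bid (5, 5, 5): truth gives 27; bid 16 gives 34 > 27. Violating.
Others bid (5, 5, 16): truth gives 25; bid 16 gives 31 > 25. Violating.
Others bid (5, 5, 21): truth gives 23; bid 21 gives 28 > 23. Violating.
Others bid (5, 5, 37): truth gives 19; bid 37 gives 20 > 19. Violating.
Others bid (5, 5, 41): truth gives 18; no alternative beats it.
Others bid (5, 16, 41): truth gives 16; no alternative beats it.
(Checking all 125 profiles: 48 have a profitable deviation, 77 do not.)

48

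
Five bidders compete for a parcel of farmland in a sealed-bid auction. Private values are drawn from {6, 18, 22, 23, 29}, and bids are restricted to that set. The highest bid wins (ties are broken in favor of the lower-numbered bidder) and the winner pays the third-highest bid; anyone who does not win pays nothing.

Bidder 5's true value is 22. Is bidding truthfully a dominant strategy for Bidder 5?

Consider the case where Bidder 1 bids 6, Bidder 2 bids 6, Bidder 3 bids 6 and Bidder 4 bids 22.
Truthful bid 22: loses, pays 0, utility 0.
Bid 23 instead: wins, pays 6, utility 22 - 6 = 16.
Since 16 > 0, bidding 23 is strictly better here, so truthful bidding is not dominant.

No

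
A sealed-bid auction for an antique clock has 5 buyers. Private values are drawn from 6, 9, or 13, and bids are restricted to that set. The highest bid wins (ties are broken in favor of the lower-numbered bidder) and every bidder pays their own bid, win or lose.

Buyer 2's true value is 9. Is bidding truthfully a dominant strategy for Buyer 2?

No

Consider the case where Buyer 1 bids 6, Buyer 3 bids 6, Buyer 4 bids 6 and Buyer 5 bids 13.
Truthful bid 9: loses but pays 9, utility -9.
Bid 6 instead: loses but pays 6, utility -6.
Since -6 > -9, bidding 6 is strictly better here, so truthful bidding is not dominant.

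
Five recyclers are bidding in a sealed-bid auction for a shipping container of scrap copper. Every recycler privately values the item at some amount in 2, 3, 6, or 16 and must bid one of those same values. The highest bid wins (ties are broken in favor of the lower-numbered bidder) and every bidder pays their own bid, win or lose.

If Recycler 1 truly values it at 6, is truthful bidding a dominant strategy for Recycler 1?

No

Consider the case where Recycler 2 bids 2, Recycler 3 bids 2, Recycler 4 bids 2 and Recycler 5 bids 2.
Truthful bid 6: wins, pays 6, utility 6 - 6 = 0.
Bid 2 instead: wins, pays 2, utility 6 - 2 = 4.
Since 4 > 0, bidding 2 is strictly better here, so truthful bidding is not dominant.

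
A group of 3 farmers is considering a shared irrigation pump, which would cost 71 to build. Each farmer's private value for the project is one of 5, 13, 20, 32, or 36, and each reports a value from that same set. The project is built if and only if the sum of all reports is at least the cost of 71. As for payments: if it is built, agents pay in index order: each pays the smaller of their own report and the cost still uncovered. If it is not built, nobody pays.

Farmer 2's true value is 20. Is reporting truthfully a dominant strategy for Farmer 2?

No

Consider the case where Farmer 1 reports 32 and Farmer 3 reports 32.
Truthful report 20: project built, pays 20, utility 20 - 20 = 0.
Report 13 instead: project built, pays 13, utility 20 - 13 = 7.
Since 7 > 0, reporting 13 is strictly better here, so truthful reporting is not dominant.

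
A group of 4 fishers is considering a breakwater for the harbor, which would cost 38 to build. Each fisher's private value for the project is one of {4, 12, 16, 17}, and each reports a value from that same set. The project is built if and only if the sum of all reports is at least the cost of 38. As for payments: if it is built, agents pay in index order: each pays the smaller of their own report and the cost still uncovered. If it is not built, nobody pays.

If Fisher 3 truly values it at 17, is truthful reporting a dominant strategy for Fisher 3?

No

Consider the case where Fisher 1 reports 4, Fisher 2 reports 4 and Fisher 4 reports 16.
Truthful report 17: project built, pays 17, utility 17 - 17 = 0.
Report 16 instead: project built, pays 16, utility 17 - 16 = 1.
Since 1 > 0, reporting 16 is strictly better here, so truthful reporting is not dominant.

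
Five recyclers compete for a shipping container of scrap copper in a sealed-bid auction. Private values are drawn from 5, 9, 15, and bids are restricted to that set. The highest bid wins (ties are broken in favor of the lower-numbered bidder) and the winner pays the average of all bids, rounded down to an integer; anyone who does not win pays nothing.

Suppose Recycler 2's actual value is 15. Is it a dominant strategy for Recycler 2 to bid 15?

No

Consider the case where Recycler 1 bids 5, Recycler 3 bids 5, Recycler 4 bids 5 and Recycler 5 bids 5.
Truthful bid 15: wins, pays 7, utility 15 - 7 = 8.
Bid 9 instead: wins, pays 5, utility 15 - 5 = 10.
Since 10 > 8, bidding 9 is strictly better here, so truthful bidding is not dominant.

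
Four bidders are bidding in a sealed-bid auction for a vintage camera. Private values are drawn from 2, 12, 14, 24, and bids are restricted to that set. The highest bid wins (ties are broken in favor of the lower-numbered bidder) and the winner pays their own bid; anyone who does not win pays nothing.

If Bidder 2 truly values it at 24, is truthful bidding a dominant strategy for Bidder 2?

No

Consider the case where Bidder 1 bids 2, Bidder 3 bids 2 and Bidder 4 bids 2.
Truthful bid 24: wins, pays 24, utility 24 - 24 = 0.
Bid 12 instead: wins, pays 12, utility 24 - 12 = 12.
Since 12 > 0, bidding 12 is strictly better here, so truthful bidding is not dominant.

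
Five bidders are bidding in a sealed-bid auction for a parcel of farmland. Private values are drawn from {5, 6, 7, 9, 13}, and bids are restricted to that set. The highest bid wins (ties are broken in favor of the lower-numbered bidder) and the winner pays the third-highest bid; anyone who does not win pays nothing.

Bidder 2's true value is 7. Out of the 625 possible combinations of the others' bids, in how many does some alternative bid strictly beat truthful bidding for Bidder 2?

Others bid (5, 5, 5, 9): truth gives 0; bid 9 gives 2 > 0. Violating.
Others bid (5, 5, 5, 13): truth gives 0; bid 13 gives 2 > 0. Violating.
Others bid (5, 5, 6, 9): truth gives 0; bid 9 gives 1 > 0. Violating.
Others bid (5, 5, 6, 13): truth gives 0; bid 13 gives 1 > 0. Violating.
Others bid (5, 5, 5, 5): truth gives 2; no alternative beats it.
Others bid (5, 5, 5, 6): truth gives 2; no alternative beats it.
(Checking all 625 profiles: 64 have a profitable deviation, 561 do not.)

64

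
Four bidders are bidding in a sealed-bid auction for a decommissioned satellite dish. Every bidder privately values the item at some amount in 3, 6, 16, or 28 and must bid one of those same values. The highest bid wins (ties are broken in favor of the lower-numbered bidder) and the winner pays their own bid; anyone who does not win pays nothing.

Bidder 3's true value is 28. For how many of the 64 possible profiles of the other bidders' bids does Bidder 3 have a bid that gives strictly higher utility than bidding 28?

12

Others bid (3, 3, 3): truth gives 0; bid 6 gives 22 > 0. Violating.
Others bid (3, 3, 6): truth gives 0; bid 6 gives 22 > 0. Violating.
Others bid (3, 3, 16): truth gives 0; bid 16 gives 12 > 0. Violating.
Others bid (3, 6, 3): truth gives 0; bid 16 gives 12 > 0. Violating.
Others bid (3, 3, 28): truth gives 0; no alternative beats it.
Others bid (3, 6, 28): truth gives 0; no alternative beats it.
(Checking all 64 profiles: 12 have a profitable deviation, 52 do not.)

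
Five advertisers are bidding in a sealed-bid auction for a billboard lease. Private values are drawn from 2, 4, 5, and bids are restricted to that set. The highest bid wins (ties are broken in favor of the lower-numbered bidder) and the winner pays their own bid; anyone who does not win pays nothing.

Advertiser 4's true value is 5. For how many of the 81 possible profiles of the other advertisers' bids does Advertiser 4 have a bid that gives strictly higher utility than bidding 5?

Others bid (2, 2, 2, 2): truth gives 0; bid 4 gives 1 > 0. Violating.
Others bid (2, 2, 2, 4): truth gives 0; bid 4 gives 1 > 0. Violating.
Others bid (2, 2, 2, 5): truth gives 0; no alternative beats it.
Others bid (2, 2, 4, 2): truth gives 0; no alternative beats it.
(Checking all 81 profiles: 2 have a profitable deviation, 79 do not.)

2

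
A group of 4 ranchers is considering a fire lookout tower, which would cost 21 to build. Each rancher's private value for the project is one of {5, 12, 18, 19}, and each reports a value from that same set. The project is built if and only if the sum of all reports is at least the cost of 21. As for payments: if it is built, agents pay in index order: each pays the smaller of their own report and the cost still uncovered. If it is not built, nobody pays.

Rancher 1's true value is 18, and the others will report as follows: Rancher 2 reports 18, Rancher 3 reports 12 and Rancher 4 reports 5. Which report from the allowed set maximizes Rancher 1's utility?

Report 5: project built, pays 5, utility 18 - 5 = 13.
Report 12: project built, pays 12, utility 18 - 12 = 6.
Report 18: project built, pays 18, utility 18 - 18 = 0.
Report 19: project built, pays 19, utility 18 - 19 = -1.
The best choice is 5 with utility 13.

5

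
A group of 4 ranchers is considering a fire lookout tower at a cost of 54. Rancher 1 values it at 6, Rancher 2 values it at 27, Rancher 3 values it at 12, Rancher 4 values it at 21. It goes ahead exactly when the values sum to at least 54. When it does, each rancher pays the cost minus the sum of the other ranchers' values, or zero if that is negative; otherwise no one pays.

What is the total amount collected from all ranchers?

Total value 66 ≥ cost 54, so it is built.
Rancher 1: others sum to 60; max(0, 54 - 60) = 0.
Rancher 2: others sum to 39; max(0, 54 - 39) = 15.
Rancher 3: others sum to 54; max(0, 54 - 54) = 0.
Rancher 4: others sum to 45; max(0, 54 - 45) = 9.
Total collected = 0 + 15 + 0 + 9 = 24.

24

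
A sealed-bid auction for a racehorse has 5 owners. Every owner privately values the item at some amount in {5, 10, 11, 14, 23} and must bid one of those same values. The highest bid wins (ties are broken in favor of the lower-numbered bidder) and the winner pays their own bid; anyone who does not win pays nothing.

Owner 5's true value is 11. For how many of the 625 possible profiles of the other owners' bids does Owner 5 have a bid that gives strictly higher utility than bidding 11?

1

Others bid (5, 5, 5, 5): truth gives 0; bid 10 gives 1 > 0. Violating.
Others bid (5, 5, 5, 10): truth gives 0; no alternative beats it.
Others bid (5, 5, 5, 11): truth gives 0; no alternative beats it.
(Checking all 625 profiles: 1 has a profitable deviation, 624 do not.)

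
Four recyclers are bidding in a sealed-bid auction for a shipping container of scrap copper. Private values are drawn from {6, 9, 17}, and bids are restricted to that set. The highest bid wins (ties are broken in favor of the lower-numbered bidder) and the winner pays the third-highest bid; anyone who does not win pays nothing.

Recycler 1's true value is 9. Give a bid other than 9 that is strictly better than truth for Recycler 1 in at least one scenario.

Suppose Recycler 2 bids 6, Recycler 3 bids 6 and Recycler 4 bids 17.
Bid 9: loses, pays 0, utility 0.
Bid 17: wins, pays 6, utility 9 - 6 = 3.
So bidding 17 beats truth here (3 > 0).

17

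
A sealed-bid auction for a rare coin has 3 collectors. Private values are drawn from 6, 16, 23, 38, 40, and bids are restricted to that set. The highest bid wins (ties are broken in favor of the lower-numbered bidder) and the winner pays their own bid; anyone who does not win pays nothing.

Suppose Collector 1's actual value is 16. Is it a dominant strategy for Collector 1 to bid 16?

No

Consider the case where Collector 2 bids 6 and Collector 3 bids 6.
Truthful bid 16: wins, pays 16, utility 16 - 16 = 0.
Bid 6 instead: wins, pays 6, utility 16 - 6 = 10.
Since 10 > 0, bidding 6 is strictly better here, so truthful bidding is not dominant.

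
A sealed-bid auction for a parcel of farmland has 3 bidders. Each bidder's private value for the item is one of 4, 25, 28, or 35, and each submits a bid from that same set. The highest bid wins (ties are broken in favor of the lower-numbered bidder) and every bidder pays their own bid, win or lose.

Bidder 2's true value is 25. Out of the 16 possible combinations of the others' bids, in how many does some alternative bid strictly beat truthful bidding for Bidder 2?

Others bid (4, 28): truth gives -25; bid 28 gives -3 > -25. Violating.
Others bid (4, 35): truth gives -25; bid 4 gives -4 > -25. Violating.
Others bid (25, 4): truth gives -25; bid 28 gives -3 > -25. Violating.
Others bid (25, 25): truth gives -25; bid 28 gives -3 > -25. Violating.
Others bid (4, 4): truth gives 0; no alternative beats it.
Others bid (4, 25): truth gives 0; no alternative beats it.
(Checking all 16 profiles: 14 have a profitable deviation, 2 do not.)

14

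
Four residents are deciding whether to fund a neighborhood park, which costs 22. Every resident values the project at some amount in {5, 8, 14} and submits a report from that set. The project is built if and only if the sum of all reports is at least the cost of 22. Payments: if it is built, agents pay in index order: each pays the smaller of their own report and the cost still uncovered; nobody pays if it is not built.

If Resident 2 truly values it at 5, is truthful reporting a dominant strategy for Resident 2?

Yes

Check each profile of the others' reports and compare truth against every alternative report.
Others report (5, 5, 5): truth gives 0, best alternative gives -3.
Others report (5, 5, 8): truth gives 0, best alternative gives -3.
Others report (5, 5, 14): truth gives 0, best alternative gives -3.
Others report (5, 8, 5): truth gives 0, best alternative gives -3.
Others report (5, 8, 8): truth gives 0, best alternative gives -3.
Others report (5, 8, 14): truth gives 0, best alternative gives -3.
(Remaining 21 profiles checked similarly; truth is weakly best in each.)
In every case the truthful report is at least as good as any alternative, so it is a dominant strategy.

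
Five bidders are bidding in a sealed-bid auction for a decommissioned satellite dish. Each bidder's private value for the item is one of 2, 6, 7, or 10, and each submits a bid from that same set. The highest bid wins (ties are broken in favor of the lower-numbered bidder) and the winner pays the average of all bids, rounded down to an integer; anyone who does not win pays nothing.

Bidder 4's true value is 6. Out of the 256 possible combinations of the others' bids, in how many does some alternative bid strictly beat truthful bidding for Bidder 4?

Others bid (2, 2, 2, 7): truth gives 0; bid 7 gives 2 > 0. Violating.
Others bid (2, 2, 2, 10): truth gives 0; bid 10 gives 1 > 0. Violating.
Others bid (2, 2, 6, 2): truth gives 0; bid 7 gives 3 > 0. Violating.
Others bid (2, 2, 6, 6): truth gives 0; bid 7 gives 2 > 0. Violating.
Others bid (2, 2, 2, 2): truth gives 4; no alternative beats it.
Others bid (2, 2, 2, 6): truth gives 3; no alternative beats it.
(Checking all 256 profiles: 39 have a profitable deviation, 217 do not.)

39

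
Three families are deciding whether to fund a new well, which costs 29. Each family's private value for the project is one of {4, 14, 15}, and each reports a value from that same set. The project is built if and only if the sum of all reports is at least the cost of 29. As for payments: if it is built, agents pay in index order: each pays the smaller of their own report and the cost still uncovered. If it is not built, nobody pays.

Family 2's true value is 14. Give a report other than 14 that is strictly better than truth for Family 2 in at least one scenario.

Suppose Family 1 reports 14 and Family 3 reports 14.
Report 14: project built, pays 14, utility 14 - 14 = 0.
Report 4: project built, pays 4, utility 14 - 4 = 10.
So reporting 4 beats truth here (10 > 0).

4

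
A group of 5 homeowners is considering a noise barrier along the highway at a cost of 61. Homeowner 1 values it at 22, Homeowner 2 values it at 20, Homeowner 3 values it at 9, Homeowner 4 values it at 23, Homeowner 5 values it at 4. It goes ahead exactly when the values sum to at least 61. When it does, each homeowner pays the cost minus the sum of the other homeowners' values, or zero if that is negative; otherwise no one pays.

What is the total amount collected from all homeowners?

Total value 78 ≥ cost 61, so it is built.
Homeowner 1: others sum to 56; max(0, 61 - 56) = 5.
Homeowner 2: others sum to 58; max(0, 61 - 58) = 3.
Homeowner 3: others sum to 69; max(0, 61 - 69) = 0.
Homeowner 4: others sum to 55; max(0, 61 - 55) = 6.
Homeowner 5: others sum to 74; max(0, 61 - 74) = 0.
Total collected = 5 + 3 + 0 + 6 + 0 = 14.

14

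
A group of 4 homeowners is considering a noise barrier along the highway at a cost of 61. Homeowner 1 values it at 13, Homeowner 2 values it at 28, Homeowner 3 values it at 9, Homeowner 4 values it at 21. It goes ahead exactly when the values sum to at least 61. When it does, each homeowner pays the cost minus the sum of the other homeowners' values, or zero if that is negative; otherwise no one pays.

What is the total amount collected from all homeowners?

Total value 71 ≥ cost 61, so it is built.
Homeowner 1: others sum to 58; max(0, 61 - 58) = 3.
Homeowner 2: others sum to 43; max(0, 61 - 43) = 18.
Homeowner 3: others sum to 62; max(0, 61 - 62) = 0.
Homeowner 4: others sum to 50; max(0, 61 - 50) = 11.
Total collected = 3 + 18 + 0 + 11 = 32.

32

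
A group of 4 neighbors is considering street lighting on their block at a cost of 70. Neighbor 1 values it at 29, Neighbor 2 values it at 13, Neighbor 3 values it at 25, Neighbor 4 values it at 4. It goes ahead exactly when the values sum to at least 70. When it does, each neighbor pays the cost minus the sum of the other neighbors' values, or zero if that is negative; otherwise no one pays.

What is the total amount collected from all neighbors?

67

Total value 71 ≥ cost 70, so it is built.
Neighbor 1: others sum to 42; max(0, 70 - 42) = 28.
Neighbor 2: others sum to 58; max(0, 70 - 58) = 12.
Neighbor 3: others sum to 46; max(0, 70 - 46) = 24.
Neighbor 4: others sum to 67; max(0, 70 - 67) = 3.
Total collected = 28 + 12 + 24 + 3 = 67.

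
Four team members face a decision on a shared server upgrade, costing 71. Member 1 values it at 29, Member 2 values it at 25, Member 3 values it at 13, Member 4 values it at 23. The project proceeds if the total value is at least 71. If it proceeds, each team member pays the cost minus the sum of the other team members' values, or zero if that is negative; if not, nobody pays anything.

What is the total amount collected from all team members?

20

Total value 90 ≥ cost 71, so it is built.
Member 1: others sum to 61; max(0, 71 - 61) = 10.
Member 2: others sum to 65; max(0, 71 - 65) = 6.
Member 3: others sum to 77; max(0, 71 - 77) = 0.
Member 4: others sum to 67; max(0, 71 - 67) = 4.
Total collected = 10 + 6 + 0 + 4 = 20.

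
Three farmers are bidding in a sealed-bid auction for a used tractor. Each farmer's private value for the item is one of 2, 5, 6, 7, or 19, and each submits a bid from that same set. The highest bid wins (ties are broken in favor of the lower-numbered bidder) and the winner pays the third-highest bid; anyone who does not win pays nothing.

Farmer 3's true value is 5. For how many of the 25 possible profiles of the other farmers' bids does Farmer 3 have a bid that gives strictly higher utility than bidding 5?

6

Others bid (2, 5): truth gives 0; bid 6 gives 3 > 0. Violating.
Others bid (2, 6): truth gives 0; bid 7 gives 3 > 0. Violating.
Others bid (2, 7): truth gives 0; bid 19 gives 3 > 0. Violating.
Others bid (5, 2): truth gives 0; bid 6 gives 3 > 0. Violating.
Others bid (2, 2): truth gives 3; no alternative beats it.
Others bid (2, 19): truth gives 0; no alternative beats it.
(Checking all 25 profiles: 6 have a profitable deviation, 19 do not.)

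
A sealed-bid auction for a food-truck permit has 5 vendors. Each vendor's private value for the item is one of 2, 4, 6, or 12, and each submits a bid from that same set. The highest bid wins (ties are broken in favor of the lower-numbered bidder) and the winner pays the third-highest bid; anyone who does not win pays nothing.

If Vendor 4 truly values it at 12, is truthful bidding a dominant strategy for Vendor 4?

Yes

Check each profile of the others' bids and compare truth against every alternative bid.
Others bid (2, 2, 2, 12): truth gives 10, best alternative gives 0.
Others bid (2, 2, 6, 2): truth gives 10, best alternative gives 0.
Others bid (2, 6, 2, 2): truth gives 10, best alternative gives 0.
Others bid (6, 2, 2, 2): truth gives 10, best alternative gives 0.
Others bid (2, 2, 4, 12): truth gives 8, best alternative gives 0.
Others bid (2, 2, 6, 4): truth gives 8, best alternative gives 0.
(Remaining 250 profiles checked similarly; truth is weakly best in each.)
In every case the truthful bid is at least as good as any alternative, so it is a dominant strategy.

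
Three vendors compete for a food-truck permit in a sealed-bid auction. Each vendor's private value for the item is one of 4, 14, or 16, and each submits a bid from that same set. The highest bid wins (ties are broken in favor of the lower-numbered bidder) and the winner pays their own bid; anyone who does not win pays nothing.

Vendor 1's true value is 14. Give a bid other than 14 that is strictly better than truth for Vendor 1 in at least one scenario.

Suppose Vendor 2 bids 4 and Vendor 3 bids 4.
Bid 14: wins, pays 14, utility 14 - 14 = 0.
Bid 4: wins, pays 4, utility 14 - 4 = 10.
So bidding 4 beats truth here (10 > 0).

4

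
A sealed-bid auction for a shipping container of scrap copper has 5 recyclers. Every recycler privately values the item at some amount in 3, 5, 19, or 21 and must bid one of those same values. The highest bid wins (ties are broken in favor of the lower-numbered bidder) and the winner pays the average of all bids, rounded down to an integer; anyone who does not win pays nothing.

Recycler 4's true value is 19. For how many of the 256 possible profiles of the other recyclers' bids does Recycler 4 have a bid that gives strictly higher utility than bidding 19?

84

Others bid (3, 3, 3, 3): truth gives 13; bid 5 gives 16 > 13. Violating.
Others bid (3, 3, 3, 5): truth gives 13; bid 5 gives 16 > 13. Violating.
Others bid (3, 3, 3, 21): truth gives 0; bid 21 gives 9 > 0. Violating.
Others bid (3, 3, 5, 21): truth gives 0; bid 21 gives 9 > 0. Violating.
Others bid (3, 3, 3, 19): truth gives 10; no alternative beats it.
Others bid (3, 3, 5, 3): truth gives 13; no alternative beats it.
(Checking all 256 profiles: 84 have a profitable deviation, 172 do not.)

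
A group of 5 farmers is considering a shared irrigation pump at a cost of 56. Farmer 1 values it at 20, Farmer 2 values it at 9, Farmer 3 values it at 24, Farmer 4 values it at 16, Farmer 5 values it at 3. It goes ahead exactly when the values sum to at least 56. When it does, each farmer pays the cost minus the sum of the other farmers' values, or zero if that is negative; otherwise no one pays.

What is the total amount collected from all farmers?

Total value 72 ≥ cost 56, so it is built.
Farmer 1: others sum to 52; max(0, 56 - 52) = 4.
Farmer 2: others sum to 63; max(0, 56 - 63) = 0.
Farmer 3: others sum to 48; max(0, 56 - 48) = 8.
Farmer 4: others sum to 56; max(0, 56 - 56) = 0.
Farmer 5: others sum to 69; max(0, 56 - 69) = 0.
Total collected = 4 + 0 + 8 + 0 + 0 = 12.

12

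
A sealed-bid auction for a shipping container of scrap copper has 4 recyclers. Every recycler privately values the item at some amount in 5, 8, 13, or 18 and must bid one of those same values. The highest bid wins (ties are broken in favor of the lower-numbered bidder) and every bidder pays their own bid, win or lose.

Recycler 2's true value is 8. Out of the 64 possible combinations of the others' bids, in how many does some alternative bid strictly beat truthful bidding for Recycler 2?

60

Others bid (5, 5, 13): truth gives -8; bid 5 gives -5 > -8. Violating.
Others bid (5, 5, 18): truth gives -8; bid 5 gives -5 > -8. Violating.
Others bid (5, 8, 13): truth gives -8; bid 5 gives -5 > -8. Violating.
Others bid (5, 8, 18): truth gives -8; bid 5 gives -5 > -8. Violating.
Others bid (5, 5, 5): truth gives 0; no alternative beats it.
Others bid (5, 5, 8): truth gives 0; no alternative beats it.
(Checking all 64 profiles: 60 have a profitable deviation, 4 do not.)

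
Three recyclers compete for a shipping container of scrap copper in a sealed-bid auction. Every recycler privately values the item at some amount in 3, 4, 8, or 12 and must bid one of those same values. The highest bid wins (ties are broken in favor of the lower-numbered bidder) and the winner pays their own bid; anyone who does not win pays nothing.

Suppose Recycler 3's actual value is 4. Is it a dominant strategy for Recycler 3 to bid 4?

Check each profile of the others' bids and compare truth against every alternative bid.
Others bid (3, 3): truth gives 0, best alternative gives 0.
Others bid (3, 4): truth gives 0, best alternative gives 0.
Others bid (3, 8): truth gives 0, best alternative gives 0.
Others bid (3, 12): truth gives 0, best alternative gives 0.
Others bid (4, 3): truth gives 0, best alternative gives 0.
Others bid (4, 4): truth gives 0, best alternative gives 0.
(Remaining 10 profiles checked similarly; truth is weakly best in each.)
In every case the truthful bid is at least as good as any alternative, so it is a dominant strategy.

Yes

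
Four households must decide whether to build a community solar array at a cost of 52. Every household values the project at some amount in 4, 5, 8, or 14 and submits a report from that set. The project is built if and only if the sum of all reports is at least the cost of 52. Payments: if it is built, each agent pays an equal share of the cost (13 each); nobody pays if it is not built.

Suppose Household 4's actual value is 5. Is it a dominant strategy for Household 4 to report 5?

Yes

Check each profile of the others' reports and compare truth against every alternative report.
Others report (4, 4, 4): truth gives 0, best alternative gives 0.
Others report (4, 4, 5): truth gives 0, best alternative gives 0.
Others report (4, 4, 8): truth gives 0, best alternative gives 0.
Others report (4, 4, 14): truth gives 0, best alternative gives 0.
Others report (4, 5, 4): truth gives 0, best alternative gives 0.
Others report (4, 5, 5): truth gives 0, best alternative gives 0.
(Remaining 58 profiles checked similarly; truth is weakly best in each.)
In every case the truthful report is at least as good as any alternative, so it is a dominant strategy.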